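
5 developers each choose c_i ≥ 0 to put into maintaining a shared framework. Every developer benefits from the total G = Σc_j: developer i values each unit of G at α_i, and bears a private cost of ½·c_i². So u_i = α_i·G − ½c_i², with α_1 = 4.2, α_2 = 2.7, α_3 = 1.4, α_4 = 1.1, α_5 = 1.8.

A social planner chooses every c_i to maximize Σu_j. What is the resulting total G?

56

Planner FOC: ∂(Σu_j)/∂c_i = (Σα_j) − c_i = 0, so c_i^SO = Σα_j = 11.2 for every i; G^SO = 56.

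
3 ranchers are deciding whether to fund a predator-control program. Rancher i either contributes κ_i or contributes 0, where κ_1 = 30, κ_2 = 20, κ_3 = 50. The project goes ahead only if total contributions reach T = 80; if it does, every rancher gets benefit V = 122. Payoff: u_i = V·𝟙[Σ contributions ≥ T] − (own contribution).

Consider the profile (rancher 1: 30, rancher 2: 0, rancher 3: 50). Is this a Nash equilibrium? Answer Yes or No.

Total = 80 ≥ 80: provided.
Rancher 1 (pledges 30, payoff 92): dropping to 0 → total 50, payoff 0. No gain.
Rancher 2 (pledges 0, payoff 122): pledging 20 → total 100, payoff 102. No gain.
Rancher 3 (pledges 50, payoff 72): dropping to 0 → total 30, payoff 0. No gain.

Yes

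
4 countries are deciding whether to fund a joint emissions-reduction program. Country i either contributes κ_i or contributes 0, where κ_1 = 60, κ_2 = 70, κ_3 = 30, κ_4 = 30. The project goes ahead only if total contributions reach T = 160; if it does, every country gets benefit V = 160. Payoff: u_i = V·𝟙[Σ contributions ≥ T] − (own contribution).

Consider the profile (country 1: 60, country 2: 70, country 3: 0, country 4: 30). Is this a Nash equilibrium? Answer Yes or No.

Total = 160 ≥ 160: provided.
Country 1 (pledges 60, payoff 100): dropping to 0 → total 100, payoff 0. No gain.
Country 2 (pledges 70, payoff 90): dropping to 0 → total 90, payoff 0. No gain.
Country 3 (pledges 0, payoff 160): pledging 30 → total 190, payoff 130. No gain.
Country 4 (pledges 30, payoff 130): dropping to 0 → total 130, payoff 0. No gain.

Yes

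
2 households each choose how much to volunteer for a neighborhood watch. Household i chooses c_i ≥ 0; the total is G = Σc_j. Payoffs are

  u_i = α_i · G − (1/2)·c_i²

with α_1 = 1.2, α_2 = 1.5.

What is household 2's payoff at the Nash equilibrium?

Household i's FOC: ∂u_i/∂c_i = α_i − c_i = 0, so c_i* = α_i.
NE contributions = (1.2, 1.5); G = 2.7.
u_2 = α_2·G − ½·(c_2)² = 1.5·2.7 − ½·1.5² = 2.925.

2.925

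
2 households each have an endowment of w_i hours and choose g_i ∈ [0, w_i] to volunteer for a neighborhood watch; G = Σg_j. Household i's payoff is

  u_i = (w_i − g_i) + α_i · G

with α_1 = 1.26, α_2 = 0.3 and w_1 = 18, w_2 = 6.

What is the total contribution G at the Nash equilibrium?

18

∂u_i/∂g_i = α_i − 1, so household i contributes w_i if α_i > 1, else 0.
α_i > 1 for i ∈ {1}; NE contributions (18, 0), G = 18.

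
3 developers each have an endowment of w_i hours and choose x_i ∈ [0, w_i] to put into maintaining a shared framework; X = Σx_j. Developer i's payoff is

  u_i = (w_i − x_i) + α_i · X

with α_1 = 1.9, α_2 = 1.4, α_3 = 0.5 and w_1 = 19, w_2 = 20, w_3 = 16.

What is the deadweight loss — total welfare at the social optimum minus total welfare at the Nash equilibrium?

∂u_i/∂x_i = α_i − 1, so developer i contributes w_i if α_i > 1, else 0.
α_i > 1 for i ∈ {1, 2}; NE contributions (19, 20, 0), X = 39.
W^NE = Σw_i − X^NE + (Σα_i)·X^NE = 55 + 2.8·39 = 164.2.
Planner: ∂(Σu_j)/∂x_i = Σα_j − 1 = 2.8 > 0, so everyone contributes w_i; X^SO = 55, W^SO = 55 + 2.8·55 = 209.
Deadweight loss = 44.8.

44.8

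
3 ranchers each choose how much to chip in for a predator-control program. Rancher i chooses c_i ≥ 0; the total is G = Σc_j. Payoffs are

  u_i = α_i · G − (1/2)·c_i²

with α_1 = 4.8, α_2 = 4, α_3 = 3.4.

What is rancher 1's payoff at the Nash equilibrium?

Rancher i's FOC: ∂u_i/∂c_i = α_i − c_i = 0, so c_i* = α_i.
NE contributions = (4.8, 4, 3.4); G = 12.2.
u_1 = α_1·G − ½·(c_1)² = 4.8·12.2 − ½·4.8² = 47.04.

47.04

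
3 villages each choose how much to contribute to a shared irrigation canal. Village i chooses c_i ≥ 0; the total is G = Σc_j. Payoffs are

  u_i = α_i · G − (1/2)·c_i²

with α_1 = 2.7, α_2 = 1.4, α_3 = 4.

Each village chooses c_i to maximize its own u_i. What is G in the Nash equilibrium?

8.1

Village i's FOC: ∂u_i/∂c_i = α_i − c_i = 0, so c_i* = α_i.
NE contributions = (2.7, 1.4, 4); G = 8.1.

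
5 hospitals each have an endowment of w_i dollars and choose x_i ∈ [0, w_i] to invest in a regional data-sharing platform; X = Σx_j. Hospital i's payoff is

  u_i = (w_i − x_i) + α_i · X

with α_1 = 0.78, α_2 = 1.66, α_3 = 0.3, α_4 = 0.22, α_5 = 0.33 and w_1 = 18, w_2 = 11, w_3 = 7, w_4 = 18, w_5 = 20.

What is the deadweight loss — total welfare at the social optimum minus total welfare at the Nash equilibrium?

144.27

∂u_i/∂x_i = α_i − 1, so hospital i contributes w_i if α_i > 1, else 0.
α_i > 1 for i ∈ {2}; NE contributions (0, 11, 0, 0, 0), X = 11.
W^NE = Σw_i − X^NE + (Σα_i)·X^NE = 74 + 2.29·11 = 99.19.
Planner: ∂(Σu_j)/∂x_i = Σα_j − 1 = 2.29 > 0, so everyone contributes w_i; X^SO = 74, W^SO = 74 + 2.29·74 = 243.46.
Deadweight loss = 144.27.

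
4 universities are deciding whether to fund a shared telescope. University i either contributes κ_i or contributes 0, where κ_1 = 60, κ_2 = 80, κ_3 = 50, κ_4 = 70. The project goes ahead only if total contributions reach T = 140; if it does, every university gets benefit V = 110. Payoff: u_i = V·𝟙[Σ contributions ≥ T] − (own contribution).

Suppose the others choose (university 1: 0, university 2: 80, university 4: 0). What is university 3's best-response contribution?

Others' total = 80. Even contributing 50 gives 130 < 140: no benefit either way.
Best response: 0.

0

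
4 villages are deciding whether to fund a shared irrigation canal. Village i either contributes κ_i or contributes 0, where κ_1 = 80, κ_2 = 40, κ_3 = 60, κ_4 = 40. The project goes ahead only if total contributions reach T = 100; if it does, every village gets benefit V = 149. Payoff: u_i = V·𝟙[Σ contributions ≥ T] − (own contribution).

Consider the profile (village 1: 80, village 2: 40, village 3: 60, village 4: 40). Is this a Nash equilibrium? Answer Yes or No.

No

Total = 220 ≥ 100: provided.
Village 1 (pledges 80, payoff 69): dropping to 0 → total 140, payoff 149. Profitable deviation.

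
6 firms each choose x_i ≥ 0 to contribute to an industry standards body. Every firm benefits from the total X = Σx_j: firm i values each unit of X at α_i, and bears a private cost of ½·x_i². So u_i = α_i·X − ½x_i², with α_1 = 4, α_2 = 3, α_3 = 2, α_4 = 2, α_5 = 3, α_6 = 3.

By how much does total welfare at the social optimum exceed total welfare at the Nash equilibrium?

Firm i's FOC: ∂u_i/∂x_i = α_i − x_i = 0, so x_i* = α_i.
NE contributions = (4, 3, 2, 2, 3, 3); X = 17.
W^NE = (Σα)·X − ½Σα_i² = 17² − ½·51 = 263.5.
Planner sets x_i = Σα_j = 17 for every i, so X^SO = 6·17 = 102.
W^SO = (Σα)·X^SO − ½·6·(Σα)² = (6/2)·17² = 867.
Deadweight loss = W^SO − W^NE = 603.5.

603.5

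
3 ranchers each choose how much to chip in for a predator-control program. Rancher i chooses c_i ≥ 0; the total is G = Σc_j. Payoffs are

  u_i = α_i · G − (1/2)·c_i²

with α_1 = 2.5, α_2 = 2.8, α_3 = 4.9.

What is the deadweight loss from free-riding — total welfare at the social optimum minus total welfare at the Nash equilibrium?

Rancher i's FOC: ∂u_i/∂c_i = α_i − c_i = 0, so c_i* = α_i.
NE contributions = (2.5, 2.8, 4.9); G = 10.2.
W^NE = (Σα)·G − ½Σα_i² = 10.2² − ½·38.1 = 84.99.
Planner sets c_i = Σα_j = 10.2 for every i, so G^SO = 3·10.2 = 30.6.
W^SO = (Σα)·G^SO − ½·3·(Σα)² = (3/2)·10.2² = 156.06.
Deadweight loss = W^SO − W^NE = 71.07.

71.07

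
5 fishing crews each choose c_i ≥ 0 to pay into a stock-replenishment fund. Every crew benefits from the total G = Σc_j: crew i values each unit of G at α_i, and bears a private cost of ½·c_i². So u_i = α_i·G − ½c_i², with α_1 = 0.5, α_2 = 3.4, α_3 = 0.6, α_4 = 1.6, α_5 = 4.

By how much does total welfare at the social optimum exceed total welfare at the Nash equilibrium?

168.38

Crew i's FOC: ∂u_i/∂c_i = α_i − c_i = 0, so c_i* = α_i.
NE contributions = (0.5, 3.4, 0.6, 1.6, 4); G = 10.1.
W^NE = (Σα)·G − ½Σα_i² = 10.1² − ½·30.73 = 86.645.
Planner sets c_i = Σα_j = 10.1 for every i, so G^SO = 5·10.1 = 50.5.
W^SO = (Σα)·G^SO − ½·5·(Σα)² = (5/2)·10.1² = 255.025.
Deadweight loss = W^SO − W^NE = 168.38.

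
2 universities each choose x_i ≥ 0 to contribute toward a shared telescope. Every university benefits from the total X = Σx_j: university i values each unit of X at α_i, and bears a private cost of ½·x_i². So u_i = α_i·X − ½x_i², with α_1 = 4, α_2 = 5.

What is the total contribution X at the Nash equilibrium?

9

University i's FOC: ∂u_i/∂x_i = α_i − x_i = 0, so x_i* = α_i.
NE contributions = (4, 5); X = 9.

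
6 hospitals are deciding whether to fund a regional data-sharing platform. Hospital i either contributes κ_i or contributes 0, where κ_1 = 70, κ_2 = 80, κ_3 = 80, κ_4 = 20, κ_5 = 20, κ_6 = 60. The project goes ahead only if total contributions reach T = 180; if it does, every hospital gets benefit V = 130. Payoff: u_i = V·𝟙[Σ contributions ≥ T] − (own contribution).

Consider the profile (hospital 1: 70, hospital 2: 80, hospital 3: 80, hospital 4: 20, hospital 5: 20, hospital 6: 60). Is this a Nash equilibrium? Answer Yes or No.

No

Total = 330 ≥ 180: provided.
Hospital 1 (pledges 70, payoff 60): dropping to 0 → total 260, payoff 130. Profitable deviation.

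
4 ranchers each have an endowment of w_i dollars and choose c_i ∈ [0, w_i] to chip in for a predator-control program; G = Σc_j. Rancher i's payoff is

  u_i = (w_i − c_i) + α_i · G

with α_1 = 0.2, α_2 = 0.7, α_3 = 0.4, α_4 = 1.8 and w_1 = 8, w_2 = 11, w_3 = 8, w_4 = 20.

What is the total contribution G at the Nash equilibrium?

∂u_i/∂c_i = α_i − 1, so rancher i contributes w_i if α_i > 1, else 0.
α_i > 1 for i ∈ {4}; NE contributions (0, 0, 0, 20), G = 20.

20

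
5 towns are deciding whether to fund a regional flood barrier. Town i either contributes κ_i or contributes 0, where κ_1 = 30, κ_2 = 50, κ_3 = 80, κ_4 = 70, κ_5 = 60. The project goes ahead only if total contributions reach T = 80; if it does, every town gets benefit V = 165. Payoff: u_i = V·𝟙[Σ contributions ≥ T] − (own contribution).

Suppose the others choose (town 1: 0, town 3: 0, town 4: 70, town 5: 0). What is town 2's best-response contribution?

Others' total = 70. Contributing 50 brings total to 120 ≥ 80: gain V − κ_2 = 115.
Best response: 50.

50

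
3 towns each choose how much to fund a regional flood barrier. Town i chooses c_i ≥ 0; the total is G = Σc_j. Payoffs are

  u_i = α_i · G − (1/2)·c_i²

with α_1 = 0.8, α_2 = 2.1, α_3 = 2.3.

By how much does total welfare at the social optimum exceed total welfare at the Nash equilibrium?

18.69

Town i's FOC: ∂u_i/∂c_i = α_i − c_i = 0, so c_i* = α_i.
NE contributions = (0.8, 2.1, 2.3); G = 5.2.
W^NE = (Σα)·G − ½Σα_i² = 5.2² − ½·10.34 = 21.87.
Planner sets c_i = Σα_j = 5.2 for every i, so G^SO = 3·5.2 = 15.6.
W^SO = (Σα)·G^SO − ½·3·(Σα)² = (3/2)·5.2² = 40.56.
Deadweight loss = W^SO − W^NE = 18.69.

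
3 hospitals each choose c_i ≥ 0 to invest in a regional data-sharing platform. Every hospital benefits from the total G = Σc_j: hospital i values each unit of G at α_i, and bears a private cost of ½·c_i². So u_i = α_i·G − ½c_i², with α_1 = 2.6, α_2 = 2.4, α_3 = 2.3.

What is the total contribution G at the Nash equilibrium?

7.3

Hospital i's FOC: ∂u_i/∂c_i = α_i − c_i = 0, so c_i* = α_i.
NE contributions = (2.6, 2.4, 2.3); G = 7.3.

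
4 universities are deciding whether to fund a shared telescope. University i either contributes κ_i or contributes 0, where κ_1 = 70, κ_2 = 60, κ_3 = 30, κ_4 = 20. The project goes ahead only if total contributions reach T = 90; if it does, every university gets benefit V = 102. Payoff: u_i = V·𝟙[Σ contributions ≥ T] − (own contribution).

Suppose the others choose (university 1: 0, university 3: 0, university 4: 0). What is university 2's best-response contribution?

Others' total = 0. Even contributing 60 gives 60 < 90: no benefit either way.
Best response: 0.

0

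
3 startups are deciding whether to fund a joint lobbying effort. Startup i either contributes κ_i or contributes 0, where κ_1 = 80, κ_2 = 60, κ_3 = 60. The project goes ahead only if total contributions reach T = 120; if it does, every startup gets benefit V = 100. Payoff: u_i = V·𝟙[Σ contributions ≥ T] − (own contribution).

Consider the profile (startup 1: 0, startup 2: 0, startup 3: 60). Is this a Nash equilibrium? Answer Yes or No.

No

Total = 60 < 120: not provided.
Startup 1 (pledges 0, payoff 0): pledging 80 → total 140, payoff 20. Profitable deviation.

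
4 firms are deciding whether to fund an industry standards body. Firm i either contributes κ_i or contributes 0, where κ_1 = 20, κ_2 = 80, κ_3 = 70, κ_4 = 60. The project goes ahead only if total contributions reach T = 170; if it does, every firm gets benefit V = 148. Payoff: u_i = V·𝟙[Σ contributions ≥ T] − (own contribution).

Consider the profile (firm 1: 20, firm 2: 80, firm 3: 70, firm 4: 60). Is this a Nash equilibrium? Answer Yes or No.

Total = 230 ≥ 170: provided.
Firm 1 (pledges 20, payoff 128): dropping to 0 → total 210, payoff 148. Profitable deviation.

No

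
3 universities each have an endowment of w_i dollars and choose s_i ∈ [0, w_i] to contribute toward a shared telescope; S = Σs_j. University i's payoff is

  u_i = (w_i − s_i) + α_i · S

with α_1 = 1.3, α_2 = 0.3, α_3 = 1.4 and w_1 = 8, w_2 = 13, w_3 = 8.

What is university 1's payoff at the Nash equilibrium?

20.8

∂u_i/∂s_i = α_i − 1, so university i contributes w_i if α_i > 1, else 0.
α_i > 1 for i ∈ {1, 3}; NE contributions (8, 0, 8), S = 16.
u_1 = (8 − 8) + 1.3·16 = 20.8.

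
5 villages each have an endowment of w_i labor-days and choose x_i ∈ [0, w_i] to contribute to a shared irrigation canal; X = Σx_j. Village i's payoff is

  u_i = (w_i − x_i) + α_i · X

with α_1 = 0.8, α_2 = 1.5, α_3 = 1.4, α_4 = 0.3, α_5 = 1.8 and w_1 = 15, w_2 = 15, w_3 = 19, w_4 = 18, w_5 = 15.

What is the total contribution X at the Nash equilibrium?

49

∂u_i/∂x_i = α_i − 1, so village i contributes w_i if α_i > 1, else 0.
α_i > 1 for i ∈ {2, 3, 5}; NE contributions (0, 15, 19, 0, 15), X = 49.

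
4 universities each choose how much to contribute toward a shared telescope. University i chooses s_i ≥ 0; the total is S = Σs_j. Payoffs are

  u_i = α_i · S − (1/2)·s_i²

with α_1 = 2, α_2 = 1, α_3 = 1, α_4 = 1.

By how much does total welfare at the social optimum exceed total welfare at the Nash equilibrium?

University i's FOC: ∂u_i/∂s_i = α_i − s_i = 0, so s_i* = α_i.
NE contributions = (2, 1, 1, 1); S = 5.
W^NE = (Σα)·S − ½Σα_i² = 5² − ½·7 = 21.5.
Planner sets s_i = Σα_j = 5 for every i, so S^SO = 4·5 = 20.
W^SO = (Σα)·S^SO − ½·4·(Σα)² = (4/2)·5² = 50.
Deadweight loss = W^SO − W^NE = 28.5.

28.5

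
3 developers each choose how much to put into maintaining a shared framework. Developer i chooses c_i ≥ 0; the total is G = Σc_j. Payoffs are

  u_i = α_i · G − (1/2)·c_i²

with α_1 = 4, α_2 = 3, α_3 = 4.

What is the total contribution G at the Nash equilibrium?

11

Developer i's FOC: ∂u_i/∂c_i = α_i − c_i = 0, so c_i* = α_i.
NE contributions = (4, 3, 4); G = 11.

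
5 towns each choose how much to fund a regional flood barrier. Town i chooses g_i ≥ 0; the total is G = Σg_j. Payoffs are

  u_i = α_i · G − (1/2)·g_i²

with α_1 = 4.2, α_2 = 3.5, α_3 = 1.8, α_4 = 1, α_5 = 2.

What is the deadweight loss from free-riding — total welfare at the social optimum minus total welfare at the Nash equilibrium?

Town i's FOC: ∂u_i/∂g_i = α_i − g_i = 0, so g_i* = α_i.
NE contributions = (4.2, 3.5, 1.8, 1, 2); G = 12.5.
W^NE = (Σα)·G − ½Σα_i² = 12.5² − ½·38.13 = 137.185.
Planner sets g_i = Σα_j = 12.5 for every i, so G^SO = 5·12.5 = 62.5.
W^SO = (Σα)·G^SO − ½·5·(Σα)² = (5/2)·12.5² = 390.625.
Deadweight loss = W^SO − W^NE = 253.44.

253.44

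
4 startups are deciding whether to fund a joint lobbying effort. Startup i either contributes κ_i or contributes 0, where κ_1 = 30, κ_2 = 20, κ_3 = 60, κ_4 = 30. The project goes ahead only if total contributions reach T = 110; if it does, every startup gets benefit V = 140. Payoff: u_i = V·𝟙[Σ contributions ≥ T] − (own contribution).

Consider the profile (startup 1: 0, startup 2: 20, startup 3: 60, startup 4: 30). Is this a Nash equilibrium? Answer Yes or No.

Total = 110 ≥ 110: provided.
Startup 1 (pledges 0, payoff 140): pledging 30 → total 140, payoff 110. No gain.
Startup 2 (pledges 20, payoff 120): dropping to 0 → total 90, payoff 0. No gain.
Startup 3 (pledges 60, payoff 80): dropping to 0 → total 50, payoff 0. No gain.
Startup 4 (pledges 30, payoff 110): dropping to 0 → total 80, payoff 0. No gain.

Yes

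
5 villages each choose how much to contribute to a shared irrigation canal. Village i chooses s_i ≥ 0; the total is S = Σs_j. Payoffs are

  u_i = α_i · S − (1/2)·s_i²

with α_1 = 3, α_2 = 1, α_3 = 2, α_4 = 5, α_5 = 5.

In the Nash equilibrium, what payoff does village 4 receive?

Village i's FOC: ∂u_i/∂s_i = α_i − s_i = 0, so s_i* = α_i.
NE contributions = (3, 1, 2, 5, 5); S = 16.
u_4 = α_4·S − ½·(s_4)² = 5·16 − ½·5² = 67.5.

67.5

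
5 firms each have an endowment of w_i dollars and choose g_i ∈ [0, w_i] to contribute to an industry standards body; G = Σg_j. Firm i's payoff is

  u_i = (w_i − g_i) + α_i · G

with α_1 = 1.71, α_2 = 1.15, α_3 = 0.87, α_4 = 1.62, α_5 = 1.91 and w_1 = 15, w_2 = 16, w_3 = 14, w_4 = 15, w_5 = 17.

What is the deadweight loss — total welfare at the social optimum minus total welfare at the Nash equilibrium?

∂u_i/∂g_i = α_i − 1, so firm i contributes w_i if α_i > 1, else 0.
α_i > 1 for i ∈ {1, 2, 4, 5}; NE contributions (15, 16, 0, 15, 17), G = 63.
W^NE = Σw_i − G^NE + (Σα_i)·G^NE = 77 + 6.26·63 = 471.38.
Planner: ∂(Σu_j)/∂g_i = Σα_j − 1 = 6.26 > 0, so everyone contributes w_i; G^SO = 77, W^SO = 77 + 6.26·77 = 559.02.
Deadweight loss = 87.64.

87.64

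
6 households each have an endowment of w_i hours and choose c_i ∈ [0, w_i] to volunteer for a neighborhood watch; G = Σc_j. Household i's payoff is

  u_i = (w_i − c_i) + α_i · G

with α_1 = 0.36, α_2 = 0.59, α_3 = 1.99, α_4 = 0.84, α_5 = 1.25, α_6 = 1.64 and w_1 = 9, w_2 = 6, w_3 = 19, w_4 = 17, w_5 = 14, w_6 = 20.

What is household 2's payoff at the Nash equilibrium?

∂u_i/∂c_i = α_i − 1, so household i contributes w_i if α_i > 1, else 0.
α_i > 1 for i ∈ {3, 5, 6}; NE contributions (0, 0, 19, 0, 14, 20), G = 53.
u_2 = (6 − 0) + 0.59·53 = 37.27.

37.27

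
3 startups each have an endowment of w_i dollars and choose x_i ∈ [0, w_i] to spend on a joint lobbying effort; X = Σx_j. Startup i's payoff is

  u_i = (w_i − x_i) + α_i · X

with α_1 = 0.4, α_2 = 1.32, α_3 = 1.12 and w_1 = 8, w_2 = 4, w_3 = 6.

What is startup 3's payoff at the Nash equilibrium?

∂u_i/∂x_i = α_i − 1, so startup i contributes w_i if α_i > 1, else 0.
α_i > 1 for i ∈ {2, 3}; NE contributions (0, 4, 6), X = 10.
u_3 = (6 − 6) + 1.12·10 = 11.2.

11.2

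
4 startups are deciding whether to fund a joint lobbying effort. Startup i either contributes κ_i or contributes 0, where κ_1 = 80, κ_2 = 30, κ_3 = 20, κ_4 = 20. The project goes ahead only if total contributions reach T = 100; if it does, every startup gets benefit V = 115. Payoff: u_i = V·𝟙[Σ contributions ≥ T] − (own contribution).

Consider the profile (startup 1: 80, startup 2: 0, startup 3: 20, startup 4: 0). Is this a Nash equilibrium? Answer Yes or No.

Yes

Total = 100 ≥ 100: provided.
Startup 1 (pledges 80, payoff 35): dropping to 0 → total 20, payoff 0. No gain.
Startup 2 (pledges 0, payoff 115): pledging 30 → total 130, payoff 85. No gain.
Startup 3 (pledges 20, payoff 95): dropping to 0 → total 80, payoff 0. No gain.
Startup 4 (pledges 0, payoff 115): pledging 20 → total 120, payoff 95. No gain.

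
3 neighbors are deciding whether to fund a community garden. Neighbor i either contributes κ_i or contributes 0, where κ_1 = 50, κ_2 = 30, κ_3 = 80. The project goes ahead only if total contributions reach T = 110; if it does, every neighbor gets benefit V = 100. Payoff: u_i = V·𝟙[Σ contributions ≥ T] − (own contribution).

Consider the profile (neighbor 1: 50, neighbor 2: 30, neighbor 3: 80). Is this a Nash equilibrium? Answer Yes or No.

No

Total = 160 ≥ 110: provided.
Neighbor 1 (pledges 50, payoff 50): dropping to 0 → total 110, payoff 100. Profitable deviation.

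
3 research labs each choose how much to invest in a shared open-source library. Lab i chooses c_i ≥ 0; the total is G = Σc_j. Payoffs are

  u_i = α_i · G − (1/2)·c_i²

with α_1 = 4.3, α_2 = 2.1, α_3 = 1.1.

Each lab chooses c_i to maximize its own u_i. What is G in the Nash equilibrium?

Lab i's FOC: ∂u_i/∂c_i = α_i − c_i = 0, so c_i* = α_i.
NE contributions = (4.3, 2.1, 1.1); G = 7.5.

7.5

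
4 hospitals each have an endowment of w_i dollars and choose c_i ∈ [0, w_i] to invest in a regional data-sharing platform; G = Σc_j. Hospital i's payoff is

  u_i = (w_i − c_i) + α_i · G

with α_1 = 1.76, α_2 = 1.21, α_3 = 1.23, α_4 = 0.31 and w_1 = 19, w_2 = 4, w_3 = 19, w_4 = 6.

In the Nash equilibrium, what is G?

∂u_i/∂c_i = α_i − 1, so hospital i contributes w_i if α_i > 1, else 0.
α_i > 1 for i ∈ {1, 2, 3}; NE contributions (19, 4, 19, 0), G = 42.

42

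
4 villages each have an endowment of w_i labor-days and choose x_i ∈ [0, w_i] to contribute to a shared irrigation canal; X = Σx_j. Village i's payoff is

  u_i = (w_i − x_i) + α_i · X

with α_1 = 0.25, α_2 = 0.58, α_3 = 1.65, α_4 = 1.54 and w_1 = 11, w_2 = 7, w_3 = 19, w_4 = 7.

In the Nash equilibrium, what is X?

∂u_i/∂x_i = α_i − 1, so village i contributes w_i if α_i > 1, else 0.
α_i > 1 for i ∈ {3, 4}; NE contributions (0, 0, 19, 7), X = 26.

26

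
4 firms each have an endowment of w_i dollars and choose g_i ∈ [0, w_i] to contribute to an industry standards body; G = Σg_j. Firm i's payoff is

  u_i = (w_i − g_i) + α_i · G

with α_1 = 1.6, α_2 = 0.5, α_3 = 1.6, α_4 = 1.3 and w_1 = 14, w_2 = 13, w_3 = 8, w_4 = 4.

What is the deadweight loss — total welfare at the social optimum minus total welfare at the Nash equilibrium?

52

∂u_i/∂g_i = α_i − 1, so firm i contributes w_i if α_i > 1, else 0.
α_i > 1 for i ∈ {1, 3, 4}; NE contributions (14, 0, 8, 4), G = 26.
W^NE = Σw_i − G^NE + (Σα_i)·G^NE = 39 + 4·26 = 143.
Planner: ∂(Σu_j)/∂g_i = Σα_j − 1 = 4 > 0, so everyone contributes w_i; G^SO = 39, W^SO = 39 + 4·39 = 195.
Deadweight loss = 52.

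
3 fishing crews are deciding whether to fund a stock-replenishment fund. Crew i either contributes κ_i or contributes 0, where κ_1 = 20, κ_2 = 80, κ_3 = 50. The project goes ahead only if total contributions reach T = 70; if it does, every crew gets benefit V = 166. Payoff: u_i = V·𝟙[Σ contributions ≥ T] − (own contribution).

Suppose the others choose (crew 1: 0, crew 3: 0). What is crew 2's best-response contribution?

80

Others' total = 0. Contributing 80 brings total to 80 ≥ 70: gain V − κ_2 = 86.
Best response: 80.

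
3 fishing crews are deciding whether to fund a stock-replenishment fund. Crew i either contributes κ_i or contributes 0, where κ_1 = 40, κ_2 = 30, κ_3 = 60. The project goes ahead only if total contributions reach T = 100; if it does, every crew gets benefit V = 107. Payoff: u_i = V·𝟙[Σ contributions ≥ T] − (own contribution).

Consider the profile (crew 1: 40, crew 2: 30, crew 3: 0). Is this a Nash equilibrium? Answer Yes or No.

Total = 70 < 100: not provided.
Crew 1 (pledges 40, payoff -40): dropping to 0 → total 30, payoff 0. Profitable deviation.

No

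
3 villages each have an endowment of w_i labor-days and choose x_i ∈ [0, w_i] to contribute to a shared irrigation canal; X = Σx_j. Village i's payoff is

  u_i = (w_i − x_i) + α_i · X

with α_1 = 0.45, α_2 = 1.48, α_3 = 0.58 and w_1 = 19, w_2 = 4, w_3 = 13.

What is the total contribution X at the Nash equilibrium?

∂u_i/∂x_i = α_i − 1, so village i contributes w_i if α_i > 1, else 0.
α_i > 1 for i ∈ {2}; NE contributions (0, 4, 0), X = 4.

4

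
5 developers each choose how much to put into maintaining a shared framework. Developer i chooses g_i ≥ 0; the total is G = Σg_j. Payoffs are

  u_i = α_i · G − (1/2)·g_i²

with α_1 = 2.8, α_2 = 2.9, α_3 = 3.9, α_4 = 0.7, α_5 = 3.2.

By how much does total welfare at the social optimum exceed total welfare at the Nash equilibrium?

294.47

Developer i's FOC: ∂u_i/∂g_i = α_i − g_i = 0, so g_i* = α_i.
NE contributions = (2.8, 2.9, 3.9, 0.7, 3.2); G = 13.5.
W^NE = (Σα)·G − ½Σα_i² = 13.5² − ½·42.19 = 161.155.
Planner sets g_i = Σα_j = 13.5 for every i, so G^SO = 5·13.5 = 67.5.
W^SO = (Σα)·G^SO − ½·5·(Σα)² = (5/2)·13.5² = 455.625.
Deadweight loss = W^SO − W^NE = 294.47.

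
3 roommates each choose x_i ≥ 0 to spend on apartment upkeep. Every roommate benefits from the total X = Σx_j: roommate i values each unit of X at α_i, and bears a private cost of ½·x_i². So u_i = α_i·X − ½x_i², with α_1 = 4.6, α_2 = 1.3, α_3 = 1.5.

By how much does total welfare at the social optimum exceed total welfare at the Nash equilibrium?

Roommate i's FOC: ∂u_i/∂x_i = α_i − x_i = 0, so x_i* = α_i.
NE contributions = (4.6, 1.3, 1.5); X = 7.4.
W^NE = (Σα)·X − ½Σα_i² = 7.4² − ½·25.1 = 42.21.
Planner sets x_i = Σα_j = 7.4 for every i, so X^SO = 3·7.4 = 22.2.
W^SO = (Σα)·X^SO − ½·3·(Σα)² = (3/2)·7.4² = 82.14.
Deadweight loss = W^SO − W^NE = 39.93.

39.93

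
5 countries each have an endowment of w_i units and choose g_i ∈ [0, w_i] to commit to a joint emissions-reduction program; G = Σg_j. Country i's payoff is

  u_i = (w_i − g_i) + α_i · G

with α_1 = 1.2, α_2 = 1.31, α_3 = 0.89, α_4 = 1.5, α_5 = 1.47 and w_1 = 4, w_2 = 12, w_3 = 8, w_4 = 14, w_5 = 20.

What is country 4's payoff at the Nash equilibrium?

∂u_i/∂g_i = α_i − 1, so country i contributes w_i if α_i > 1, else 0.
α_i > 1 for i ∈ {1, 2, 4, 5}; NE contributions (4, 12, 0, 14, 20), G = 50.
u_4 = (14 − 14) + 1.5·50 = 75.

75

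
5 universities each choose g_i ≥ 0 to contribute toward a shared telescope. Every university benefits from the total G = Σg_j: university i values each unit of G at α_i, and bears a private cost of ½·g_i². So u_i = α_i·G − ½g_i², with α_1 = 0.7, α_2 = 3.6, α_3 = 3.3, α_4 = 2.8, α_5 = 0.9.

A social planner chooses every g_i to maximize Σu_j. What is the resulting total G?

56.5

Planner FOC: ∂(Σu_j)/∂g_i = (Σα_j) − g_i = 0, so g_i^SO = Σα_j = 11.3 for every i; G^SO = 56.5.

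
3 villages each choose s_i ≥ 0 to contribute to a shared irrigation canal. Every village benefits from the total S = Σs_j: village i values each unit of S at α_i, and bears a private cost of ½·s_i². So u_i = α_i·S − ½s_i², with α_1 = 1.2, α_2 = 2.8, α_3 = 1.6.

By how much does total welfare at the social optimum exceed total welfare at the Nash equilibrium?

Village i's FOC: ∂u_i/∂s_i = α_i − s_i = 0, so s_i* = α_i.
NE contributions = (1.2, 2.8, 1.6); S = 5.6.
W^NE = (Σα)·S − ½Σα_i² = 5.6² − ½·11.84 = 25.44.
Planner sets s_i = Σα_j = 5.6 for every i, so S^SO = 3·5.6 = 16.8.
W^SO = (Σα)·S^SO − ½·3·(Σα)² = (3/2)·5.6² = 47.04.
Deadweight loss = W^SO − W^NE = 21.6.

21.6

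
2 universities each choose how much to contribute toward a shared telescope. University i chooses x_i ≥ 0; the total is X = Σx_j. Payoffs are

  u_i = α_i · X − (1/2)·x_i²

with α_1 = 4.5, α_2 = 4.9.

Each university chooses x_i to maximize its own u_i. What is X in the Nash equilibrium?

9.4

University i's FOC: ∂u_i/∂x_i = α_i − x_i = 0, so x_i* = α_i.
NE contributions = (4.5, 4.9); X = 9.4.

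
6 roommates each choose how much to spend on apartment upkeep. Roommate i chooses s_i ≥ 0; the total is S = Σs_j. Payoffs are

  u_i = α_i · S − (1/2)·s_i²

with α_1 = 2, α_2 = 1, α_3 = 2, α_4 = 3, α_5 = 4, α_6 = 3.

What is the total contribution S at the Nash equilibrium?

15

Roommate i's FOC: ∂u_i/∂s_i = α_i − s_i = 0, so s_i* = α_i.
NE contributions = (2, 1, 2, 3, 4, 3); S = 15.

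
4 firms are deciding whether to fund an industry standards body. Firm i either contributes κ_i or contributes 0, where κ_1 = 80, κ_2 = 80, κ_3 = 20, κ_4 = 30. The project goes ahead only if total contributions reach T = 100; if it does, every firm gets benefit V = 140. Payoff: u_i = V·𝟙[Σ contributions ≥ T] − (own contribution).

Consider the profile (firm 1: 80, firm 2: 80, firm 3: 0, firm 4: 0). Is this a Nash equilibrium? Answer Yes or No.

Yes

Total = 160 ≥ 100: provided.
Firm 1 (pledges 80, payoff 60): dropping to 0 → total 80, payoff 0. No gain.
Firm 2 (pledges 80, payoff 60): dropping to 0 → total 80, payoff 0. No gain.
Firm 3 (pledges 0, payoff 140): pledging 20 → total 180, payoff 120. No gain.
Firm 4 (pledges 0, payoff 140): pledging 30 → total 190, payoff 110. No gain.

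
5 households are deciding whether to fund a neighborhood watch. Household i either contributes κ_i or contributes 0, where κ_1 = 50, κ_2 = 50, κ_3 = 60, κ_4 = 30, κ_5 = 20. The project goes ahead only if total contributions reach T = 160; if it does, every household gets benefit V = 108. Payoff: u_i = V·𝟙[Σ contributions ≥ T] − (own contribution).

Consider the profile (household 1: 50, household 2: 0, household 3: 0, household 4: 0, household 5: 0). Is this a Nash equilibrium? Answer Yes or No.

No

Total = 50 < 160: not provided.
Household 1 (pledges 50, payoff -50): dropping to 0 → total 0, payoff 0. Profitable deviation.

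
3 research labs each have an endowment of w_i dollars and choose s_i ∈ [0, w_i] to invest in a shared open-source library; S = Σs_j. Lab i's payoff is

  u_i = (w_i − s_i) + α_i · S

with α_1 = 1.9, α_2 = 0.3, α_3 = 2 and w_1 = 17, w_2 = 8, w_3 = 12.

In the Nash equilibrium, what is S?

∂u_i/∂s_i = α_i − 1, so lab i contributes w_i if α_i > 1, else 0.
α_i > 1 for i ∈ {1, 3}; NE contributions (17, 0, 12), S = 29.

29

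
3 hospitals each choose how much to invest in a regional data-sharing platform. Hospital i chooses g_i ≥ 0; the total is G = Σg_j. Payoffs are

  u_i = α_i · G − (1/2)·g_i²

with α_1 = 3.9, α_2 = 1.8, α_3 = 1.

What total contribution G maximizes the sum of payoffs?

Planner FOC: ∂(Σu_j)/∂g_i = (Σα_j) − g_i = 0, so g_i^SO = Σα_j = 6.7 for every i; G^SO = 20.1.

20.1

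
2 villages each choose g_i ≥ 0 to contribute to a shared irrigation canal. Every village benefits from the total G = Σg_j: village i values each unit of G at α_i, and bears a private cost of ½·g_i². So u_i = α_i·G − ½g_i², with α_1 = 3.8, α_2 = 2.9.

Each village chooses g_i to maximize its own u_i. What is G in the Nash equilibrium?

Village i's FOC: ∂u_i/∂g_i = α_i − g_i = 0, so g_i* = α_i.
NE contributions = (3.8, 2.9); G = 6.7.

6.7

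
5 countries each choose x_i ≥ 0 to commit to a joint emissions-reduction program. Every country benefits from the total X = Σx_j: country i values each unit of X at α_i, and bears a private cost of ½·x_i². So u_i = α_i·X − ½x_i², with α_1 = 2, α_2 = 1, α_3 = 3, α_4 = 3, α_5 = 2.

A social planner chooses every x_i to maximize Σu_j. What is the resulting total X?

Planner FOC: ∂(Σu_j)/∂x_i = (Σα_j) − x_i = 0, so x_i^SO = Σα_j = 11 for every i; X^SO = 55.

55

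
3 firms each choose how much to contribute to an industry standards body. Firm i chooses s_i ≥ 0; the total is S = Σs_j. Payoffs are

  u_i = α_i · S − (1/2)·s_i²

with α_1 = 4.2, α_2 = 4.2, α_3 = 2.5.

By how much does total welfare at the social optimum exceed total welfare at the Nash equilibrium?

Firm i's FOC: ∂u_i/∂s_i = α_i − s_i = 0, so s_i* = α_i.
NE contributions = (4.2, 4.2, 2.5); S = 10.9.
W^NE = (Σα)·S − ½Σα_i² = 10.9² − ½·41.53 = 98.045.
Planner sets s_i = Σα_j = 10.9 for every i, so S^SO = 3·10.9 = 32.7.
W^SO = (Σα)·S^SO − ½·3·(Σα)² = (3/2)·10.9² = 178.215.
Deadweight loss = W^SO − W^NE = 80.17.

80.17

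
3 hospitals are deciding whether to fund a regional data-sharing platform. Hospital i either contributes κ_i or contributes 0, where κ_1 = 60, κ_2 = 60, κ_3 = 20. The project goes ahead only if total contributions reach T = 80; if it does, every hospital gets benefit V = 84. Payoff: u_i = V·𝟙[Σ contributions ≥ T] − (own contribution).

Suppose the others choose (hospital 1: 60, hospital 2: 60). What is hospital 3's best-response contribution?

0

Others' total = 120 ≥ 80; contributing adds cost 20 for no extra benefit.
Best response: 0.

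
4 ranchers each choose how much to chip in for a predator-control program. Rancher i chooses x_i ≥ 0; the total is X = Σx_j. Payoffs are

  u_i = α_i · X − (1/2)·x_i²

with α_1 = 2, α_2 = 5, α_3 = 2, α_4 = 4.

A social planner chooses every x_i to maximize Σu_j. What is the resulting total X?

Planner FOC: ∂(Σu_j)/∂x_i = (Σα_j) − x_i = 0, so x_i^SO = Σα_j = 13 for every i; X^SO = 52.

52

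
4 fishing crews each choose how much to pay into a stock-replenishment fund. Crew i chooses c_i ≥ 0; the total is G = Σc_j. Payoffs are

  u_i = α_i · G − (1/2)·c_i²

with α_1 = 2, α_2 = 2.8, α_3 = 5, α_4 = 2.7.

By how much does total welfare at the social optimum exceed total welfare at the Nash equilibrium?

Crew i's FOC: ∂u_i/∂c_i = α_i − c_i = 0, so c_i* = α_i.
NE contributions = (2, 2.8, 5, 2.7); G = 12.5.
W^NE = (Σα)·G − ½Σα_i² = 12.5² − ½·44.13 = 134.185.
Planner sets c_i = Σα_j = 12.5 for every i, so G^SO = 4·12.5 = 50.
W^SO = (Σα)·G^SO − ½·4·(Σα)² = (4/2)·12.5² = 312.5.
Deadweight loss = W^SO − W^NE = 178.315.

178.315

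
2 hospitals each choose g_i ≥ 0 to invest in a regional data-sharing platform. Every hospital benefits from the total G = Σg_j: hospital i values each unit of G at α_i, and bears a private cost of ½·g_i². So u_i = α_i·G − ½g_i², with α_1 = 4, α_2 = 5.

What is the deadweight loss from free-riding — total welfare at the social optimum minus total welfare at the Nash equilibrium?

Hospital i's FOC: ∂u_i/∂g_i = α_i − g_i = 0, so g_i* = α_i.
NE contributions = (4, 5); G = 9.
W^NE = (Σα)·G − ½Σα_i² = 9² − ½·41 = 60.5.
Planner sets g_i = Σα_j = 9 for every i, so G^SO = 2·9 = 18.
W^SO = (Σα)·G^SO − ½·2·(Σα)² = (2/2)·9² = 81.
Deadweight loss = W^SO − W^NE = 20.5.

20.5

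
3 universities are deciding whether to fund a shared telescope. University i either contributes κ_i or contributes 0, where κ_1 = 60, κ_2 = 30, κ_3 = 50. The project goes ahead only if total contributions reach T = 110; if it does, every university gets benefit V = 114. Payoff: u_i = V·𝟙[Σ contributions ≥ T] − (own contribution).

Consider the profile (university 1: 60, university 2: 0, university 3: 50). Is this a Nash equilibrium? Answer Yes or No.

Total = 110 ≥ 110: provided.
University 1 (pledges 60, payoff 54): dropping to 0 → total 50, payoff 0. No gain.
University 2 (pledges 0, payoff 114): pledging 30 → total 140, payoff 84. No gain.
University 3 (pledges 50, payoff 64): dropping to 0 → total 60, payoff 0. No gain.

Yes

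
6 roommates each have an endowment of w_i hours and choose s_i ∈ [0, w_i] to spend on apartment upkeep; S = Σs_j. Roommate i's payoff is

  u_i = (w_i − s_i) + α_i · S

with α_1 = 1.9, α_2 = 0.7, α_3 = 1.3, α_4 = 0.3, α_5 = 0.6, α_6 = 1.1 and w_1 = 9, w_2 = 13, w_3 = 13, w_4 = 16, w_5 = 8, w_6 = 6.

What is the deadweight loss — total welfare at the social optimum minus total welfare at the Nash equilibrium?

181.3

∂u_i/∂s_i = α_i − 1, so roommate i contributes w_i if α_i > 1, else 0.
α_i > 1 for i ∈ {1, 3, 6}; NE contributions (9, 0, 13, 0, 0, 6), S = 28.
W^NE = Σw_i − S^NE + (Σα_i)·S^NE = 65 + 4.9·28 = 202.2.
Planner: ∂(Σu_j)/∂s_i = Σα_j − 1 = 4.9 > 0, so everyone contributes w_i; S^SO = 65, W^SO = 65 + 4.9·65 = 383.5.
Deadweight loss = 181.3.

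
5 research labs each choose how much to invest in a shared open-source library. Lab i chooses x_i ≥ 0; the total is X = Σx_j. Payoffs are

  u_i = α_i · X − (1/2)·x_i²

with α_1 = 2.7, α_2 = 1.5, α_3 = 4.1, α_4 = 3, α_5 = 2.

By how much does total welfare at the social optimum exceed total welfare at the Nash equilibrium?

285.01

Lab i's FOC: ∂u_i/∂x_i = α_i − x_i = 0, so x_i* = α_i.
NE contributions = (2.7, 1.5, 4.1, 3, 2); X = 13.3.
W^NE = (Σα)·X − ½Σα_i² = 13.3² − ½·39.35 = 157.215.
Planner sets x_i = Σα_j = 13.3 for every i, so X^SO = 5·13.3 = 66.5.
W^SO = (Σα)·X^SO − ½·5·(Σα)² = (5/2)·13.3² = 442.225.
Deadweight loss = W^SO − W^NE = 285.01.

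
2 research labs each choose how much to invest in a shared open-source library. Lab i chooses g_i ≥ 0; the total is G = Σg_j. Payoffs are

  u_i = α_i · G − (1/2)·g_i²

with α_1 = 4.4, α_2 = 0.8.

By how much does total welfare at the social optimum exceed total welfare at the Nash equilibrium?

10

Lab i's FOC: ∂u_i/∂g_i = α_i − g_i = 0, so g_i* = α_i.
NE contributions = (4.4, 0.8); G = 5.2.
W^NE = (Σα)·G − ½Σα_i² = 5.2² − ½·20 = 17.04.
Planner sets g_i = Σα_j = 5.2 for every i, so G^SO = 2·5.2 = 10.4.
W^SO = (Σα)·G^SO − ½·2·(Σα)² = (2/2)·5.2² = 27.04.
Deadweight loss = W^SO − W^NE = 10.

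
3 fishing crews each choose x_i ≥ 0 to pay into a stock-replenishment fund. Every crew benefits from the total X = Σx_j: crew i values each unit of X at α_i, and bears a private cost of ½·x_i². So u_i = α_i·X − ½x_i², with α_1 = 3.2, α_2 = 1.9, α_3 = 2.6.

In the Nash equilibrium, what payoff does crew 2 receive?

12.825

Crew i's FOC: ∂u_i/∂x_i = α_i − x_i = 0, so x_i* = α_i.
NE contributions = (3.2, 1.9, 2.6); X = 7.7.
u_2 = α_2·X − ½·(x_2)² = 1.9·7.7 − ½·1.9² = 12.825.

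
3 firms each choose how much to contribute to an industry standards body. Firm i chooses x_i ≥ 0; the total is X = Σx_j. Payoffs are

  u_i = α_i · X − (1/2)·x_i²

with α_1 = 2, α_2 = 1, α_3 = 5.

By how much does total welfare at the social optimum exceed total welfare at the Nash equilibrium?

Firm i's FOC: ∂u_i/∂x_i = α_i − x_i = 0, so x_i* = α_i.
NE contributions = (2, 1, 5); X = 8.
W^NE = (Σα)·X − ½Σα_i² = 8² − ½·30 = 49.
Planner sets x_i = Σα_j = 8 for every i, so X^SO = 3·8 = 24.
W^SO = (Σα)·X^SO − ½·3·(Σα)² = (3/2)·8² = 96.
Deadweight loss = W^SO − W^NE = 47.

47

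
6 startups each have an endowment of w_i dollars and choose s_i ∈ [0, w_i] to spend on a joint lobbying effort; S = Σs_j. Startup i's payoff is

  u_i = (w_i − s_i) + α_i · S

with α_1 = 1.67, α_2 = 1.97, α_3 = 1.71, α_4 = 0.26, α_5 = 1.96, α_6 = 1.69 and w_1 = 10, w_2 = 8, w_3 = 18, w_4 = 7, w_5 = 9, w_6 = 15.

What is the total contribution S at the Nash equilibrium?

60

∂u_i/∂s_i = α_i − 1, so startup i contributes w_i if α_i > 1, else 0.
α_i > 1 for i ∈ {1, 2, 3, 5, 6}; NE contributions (10, 8, 18, 0, 9, 15), S = 60.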